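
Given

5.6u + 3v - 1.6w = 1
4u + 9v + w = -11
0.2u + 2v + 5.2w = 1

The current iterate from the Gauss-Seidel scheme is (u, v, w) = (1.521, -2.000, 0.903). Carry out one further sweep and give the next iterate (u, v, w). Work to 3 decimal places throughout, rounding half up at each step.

(1.508, -1.993, 0.901)

One sweep:
  u = (1 - (3)·-2.000 - (-1.6)·0.903) / (5.6) = 1.508
  v = (-11 - (4)·1.508 - (1)·0.903) / (9) = -1.993
  w = (1 - (0.2)·1.508 - (2)·-1.993) / (5.2) = 0.901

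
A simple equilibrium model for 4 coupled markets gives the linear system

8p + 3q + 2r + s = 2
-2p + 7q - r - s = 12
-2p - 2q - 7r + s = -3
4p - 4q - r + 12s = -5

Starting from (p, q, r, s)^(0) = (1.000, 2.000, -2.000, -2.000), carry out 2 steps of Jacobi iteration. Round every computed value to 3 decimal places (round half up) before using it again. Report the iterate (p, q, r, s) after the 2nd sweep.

Iteration 1:
  p = (2 - (3)·2.000 - (2)·-2.000 - (1)·-2.000) / (8) = 0.250
  q = (12 - (-2)·1.000 - (-1)·-2.000 - (-1)·-2.000) / (7) = 1.429
  r = (-3 - (-2)·1.000 - (-2)·2.000 - (1)·-2.000) / (-7) = -0.714
  s = (-5 - (4)·1.000 - (-4)·2.000 - (-1)·-2.000) / (12) = -0.250
Iteration 2:
  p = (2 - (3)·1.429 - (2)·-0.714 - (1)·-0.250) / (8) = -0.076
  q = (12 - (-2)·0.250 - (-1)·-0.714 - (-1)·-0.250) / (7) = 1.648
  r = (-3 - (-2)·0.250 - (-2)·1.429 - (1)·-0.250) / (-7) = -0.087
  s = (-5 - (4)·0.250 - (-4)·1.429 - (-1)·-0.714) / (12) = -0.083

(-0.076, 1.648, -0.087, -0.083)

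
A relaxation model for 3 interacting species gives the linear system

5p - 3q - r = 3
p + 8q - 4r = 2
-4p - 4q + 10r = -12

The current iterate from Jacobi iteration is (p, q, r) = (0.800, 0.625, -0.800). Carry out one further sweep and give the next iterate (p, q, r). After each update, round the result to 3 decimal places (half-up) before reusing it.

One sweep:
  p = (3 - (-3)·0.625 - (-1)·-0.800) / (5) = 0.815
  q = (2 - (1)·0.800 - (-4)·-0.800) / (8) = -0.250
  r = (-12 - (-4)·0.800 - (-4)·0.625) / (10) = -0.630

(0.815, -0.250, -0.630)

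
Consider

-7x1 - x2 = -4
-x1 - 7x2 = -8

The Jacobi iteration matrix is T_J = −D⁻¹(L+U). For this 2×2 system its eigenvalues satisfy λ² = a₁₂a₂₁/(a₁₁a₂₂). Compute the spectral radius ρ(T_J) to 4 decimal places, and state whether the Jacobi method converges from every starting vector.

a₁₂a₂₁/(a₁₁a₂₂) = (-1)·(-1) / ((-7)·(-7)) = 0.020408
ρ = √|0.020408| = √0.020408 = 0.1429
ρ < 1, so Jacobi converges

0.1429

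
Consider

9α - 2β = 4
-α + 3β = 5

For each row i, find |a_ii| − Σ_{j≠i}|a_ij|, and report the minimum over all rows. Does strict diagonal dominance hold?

2

row 1: |9| − (2) = 7
row 2: |3| − (1) = 2
minimum over rows = 2 → strictly diagonally dominant (convergence guaranteed)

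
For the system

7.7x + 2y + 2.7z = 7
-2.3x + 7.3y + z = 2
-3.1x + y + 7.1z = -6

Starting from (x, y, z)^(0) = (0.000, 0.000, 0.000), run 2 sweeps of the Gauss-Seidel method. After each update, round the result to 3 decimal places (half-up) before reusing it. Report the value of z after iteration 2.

-0.522

Iteration 1:
  x = (7 - (2)·0.000 - (2.7)·0.000) / (7.7) = 0.909
  y = (2 - (-2.3)·0.909 - (1)·0.000) / (7.3) = 0.560
  z = (-6 - (-3.1)·0.909 - (1)·0.560) / (7.1) = -0.527
Iteration 2:
  x = (7 - (2)·0.560 - (2.7)·-0.527) / (7.7) = 0.948
  y = (2 - (-2.3)·0.948 - (1)·-0.527) / (7.3) = 0.645
  z = (-6 - (-3.1)·0.948 - (1)·0.645) / (7.1) = -0.522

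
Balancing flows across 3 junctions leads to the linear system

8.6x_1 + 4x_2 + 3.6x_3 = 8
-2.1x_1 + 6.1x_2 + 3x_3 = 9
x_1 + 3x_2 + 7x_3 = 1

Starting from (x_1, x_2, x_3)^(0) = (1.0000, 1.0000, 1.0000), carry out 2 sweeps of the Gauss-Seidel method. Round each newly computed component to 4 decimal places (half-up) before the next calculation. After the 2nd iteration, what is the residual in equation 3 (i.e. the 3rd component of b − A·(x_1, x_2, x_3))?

0.0001

Iteration 1:
  x_1 = (8 - (4)·1.0000 - (3.6)·1.0000) / (8.6) = 0.0465
  x_2 = (9 - (-2.1)·0.0465 - (3)·1.0000) / (6.1) = 0.9996
  x_3 = (1 - (1)·0.0465 - (3)·0.9996) / (7) = -0.2922
Iteration 2:
  x_1 = (8 - (4)·0.9996 - (3.6)·-0.2922) / (8.6) = 0.5876
  x_2 = (9 - (-2.1)·0.5876 - (3)·-0.2922) / (6.1) = 1.8214
  x_3 = (1 - (1)·0.5876 - (3)·1.8214) / (7) = -0.7217
Residual b − A·x = (-1.7408, 1.2885, 0.0001)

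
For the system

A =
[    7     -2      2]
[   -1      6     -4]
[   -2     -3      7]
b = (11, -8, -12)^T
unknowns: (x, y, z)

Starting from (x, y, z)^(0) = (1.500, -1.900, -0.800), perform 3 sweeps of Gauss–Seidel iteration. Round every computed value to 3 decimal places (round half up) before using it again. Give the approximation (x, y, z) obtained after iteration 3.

(1.527, -2.594, -2.390)

Iteration 1:
  x = (11 - (-2)·-1.900 - (2)·-0.800) / (7) = 1.257
  y = (-8 - (-1)·1.257 - (-4)·-0.800) / (6) = -1.657
  z = (-12 - (-2)·1.257 - (-3)·-1.657) / (7) = -2.065
Iteration 2:
  x = (11 - (-2)·-1.657 - (2)·-2.065) / (7) = 1.688
  y = (-8 - (-1)·1.688 - (-4)·-2.065) / (6) = -2.429
  z = (-12 - (-2)·1.688 - (-3)·-2.429) / (7) = -2.273
Iteration 3:
  x = (11 - (-2)·-2.429 - (2)·-2.273) / (7) = 1.527
  y = (-8 - (-1)·1.527 - (-4)·-2.273) / (6) = -2.594
  z = (-12 - (-2)·1.527 - (-3)·-2.594) / (7) = -2.390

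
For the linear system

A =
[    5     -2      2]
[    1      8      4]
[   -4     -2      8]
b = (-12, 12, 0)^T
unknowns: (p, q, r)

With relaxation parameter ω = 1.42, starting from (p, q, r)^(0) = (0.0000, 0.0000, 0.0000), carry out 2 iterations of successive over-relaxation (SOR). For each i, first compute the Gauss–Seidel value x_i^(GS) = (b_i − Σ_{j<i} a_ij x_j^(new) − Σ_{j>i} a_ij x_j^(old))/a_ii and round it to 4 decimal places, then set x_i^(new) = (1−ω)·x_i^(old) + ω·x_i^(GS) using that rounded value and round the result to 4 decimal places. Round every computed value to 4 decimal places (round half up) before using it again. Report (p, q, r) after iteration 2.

Iteration 1:
  p: GS value = (-12 - (-2)·0.0000 - (2)·0.0000) / (5) = -2.4000;  p ← (1−ω)·0.0000 + ω·-2.4000 = -3.4080
  q: GS value = (12 - (1)·-3.4080 - (4)·0.0000) / (8) = 1.9260;  q ← (1−ω)·0.0000 + ω·1.9260 = 2.7349
  r: GS value = (0 - (-4)·-3.4080 - (-2)·2.7349) / (8) = -1.0203;  r ← (1−ω)·0.0000 + ω·-1.0203 = -1.4488
Iteration 2:
  p: GS value = (-12 - (-2)·2.7349 - (2)·-1.4488) / (5) = -0.7265;  p ← (1−ω)·-3.4080 + ω·-0.7265 = 0.3997
  q: GS value = (12 - (1)·0.3997 - (4)·-1.4488) / (8) = 2.1744;  q ← (1−ω)·2.7349 + ω·2.1744 = 1.9390
  r: GS value = (0 - (-4)·0.3997 - (-2)·1.9390) / (8) = 0.6846;  r ← (1−ω)·-1.4488 + ω·0.6846 = 1.5806

(0.3997, 1.9390, 1.5806)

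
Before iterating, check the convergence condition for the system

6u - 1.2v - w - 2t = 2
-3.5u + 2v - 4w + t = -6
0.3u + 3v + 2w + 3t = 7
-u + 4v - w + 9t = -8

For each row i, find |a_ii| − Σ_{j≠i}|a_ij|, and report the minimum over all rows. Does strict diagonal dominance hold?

-6.5

row 1: |6| − (1.2+1+2) = 1.8
row 2: |2| − (3.5+4+1) = -6.5
row 3: |2| − (0.3+3+3) = -4.3
row 4: |9| − (1+4+1) = 3
minimum over rows = -6.5 → not strictly diagonally dominant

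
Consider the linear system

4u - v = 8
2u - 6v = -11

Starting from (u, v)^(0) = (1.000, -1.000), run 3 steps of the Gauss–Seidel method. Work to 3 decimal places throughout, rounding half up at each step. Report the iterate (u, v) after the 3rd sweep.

Iteration 1:
  u = (8 - (-1)·-1.000) / (4) = 1.750
  v = (-11 - (2)·1.750) / (-6) = 2.417
Iteration 2:
  u = (8 - (-1)·2.417) / (4) = 2.604
  v = (-11 - (2)·2.604) / (-6) = 2.701
Iteration 3:
  u = (8 - (-1)·2.701) / (4) = 2.675
  v = (-11 - (2)·2.675) / (-6) = 2.725

(2.675, 2.725)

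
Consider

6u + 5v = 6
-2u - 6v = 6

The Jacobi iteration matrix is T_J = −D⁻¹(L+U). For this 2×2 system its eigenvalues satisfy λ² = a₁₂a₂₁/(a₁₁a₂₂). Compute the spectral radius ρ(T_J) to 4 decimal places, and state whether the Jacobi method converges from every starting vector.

0.5270

a₁₂a₂₁/(a₁₁a₂₂) = (5)·(-2) / ((6)·(-6)) = 0.277778
ρ = √|0.277778| = √0.277778 = 0.5270
ρ < 1, so Jacobi converges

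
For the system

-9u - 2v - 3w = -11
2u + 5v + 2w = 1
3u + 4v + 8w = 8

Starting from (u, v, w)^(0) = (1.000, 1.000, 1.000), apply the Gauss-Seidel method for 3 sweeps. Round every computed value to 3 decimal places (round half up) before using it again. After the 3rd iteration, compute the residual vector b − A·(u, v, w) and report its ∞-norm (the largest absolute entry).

Iteration 1:
  u = (-11 - (-2)·1.000 - (-3)·1.000) / (-9) = 0.667
  v = (1 - (2)·0.667 - (2)·1.000) / (5) = -0.467
  w = (8 - (3)·0.667 - (4)·-0.467) / (8) = 0.983
Iteration 2:
  u = (-11 - (-2)·-0.467 - (-3)·0.983) / (-9) = 0.998
  v = (1 - (2)·0.998 - (2)·0.983) / (5) = -0.592
  w = (8 - (3)·0.998 - (4)·-0.592) / (8) = 0.922
Iteration 3:
  u = (-11 - (-2)·-0.592 - (-3)·0.922) / (-9) = 1.046
  v = (1 - (2)·1.046 - (2)·0.922) / (5) = -0.587
  w = (8 - (3)·1.046 - (4)·-0.587) / (8) = 0.901
Residual b − A·x = (-0.057, 0.041, 0.002); ∞-norm = 0.057

0.057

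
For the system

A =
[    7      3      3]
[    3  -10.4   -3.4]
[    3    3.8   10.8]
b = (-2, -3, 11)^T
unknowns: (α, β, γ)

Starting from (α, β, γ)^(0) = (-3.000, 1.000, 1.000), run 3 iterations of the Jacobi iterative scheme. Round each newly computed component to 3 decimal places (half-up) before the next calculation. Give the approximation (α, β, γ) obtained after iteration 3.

(-0.767, -0.408, 1.356)

Iteration 1:
  α = (-2 - (3)·1.000 - (3)·1.000) / (7) = -1.143
  β = (-3 - (3)·-3.000 - (-3.4)·1.000) / (-10.4) = -0.904
  γ = (11 - (3)·-3.000 - (3.8)·1.000) / (10.8) = 1.500
Iteration 2:
  α = (-2 - (3)·-0.904 - (3)·1.500) / (7) = -0.541
  β = (-3 - (3)·-1.143 - (-3.4)·1.500) / (-10.4) = -0.532
  γ = (11 - (3)·-1.143 - (3.8)·-0.904) / (10.8) = 1.654
Iteration 3:
  α = (-2 - (3)·-0.532 - (3)·1.654) / (7) = -0.767
  β = (-3 - (3)·-0.541 - (-3.4)·1.654) / (-10.4) = -0.408
  γ = (11 - (3)·-0.541 - (3.8)·-0.532) / (10.8) = 1.356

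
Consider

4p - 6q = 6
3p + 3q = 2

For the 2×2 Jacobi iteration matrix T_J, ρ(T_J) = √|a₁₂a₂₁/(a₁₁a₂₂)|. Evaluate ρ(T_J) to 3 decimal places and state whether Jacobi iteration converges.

1.225

a₁₂a₂₁/(a₁₁a₂₂) = (-6)·(3) / ((4)·(3)) = -1.500000
ρ = √|-1.500000| = √1.500000 = 1.225
ρ > 1, so Jacobi diverges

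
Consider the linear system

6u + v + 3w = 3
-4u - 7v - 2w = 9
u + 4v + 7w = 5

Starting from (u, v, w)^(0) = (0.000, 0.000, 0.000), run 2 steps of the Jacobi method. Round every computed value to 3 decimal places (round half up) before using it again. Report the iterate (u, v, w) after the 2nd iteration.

(0.357, -1.775, 1.378)

Iteration 1:
  u = (3 - (1)·0.000 - (3)·0.000) / (6) = 0.500
  v = (9 - (-4)·0.000 - (-2)·0.000) / (-7) = -1.286
  w = (5 - (1)·0.000 - (4)·0.000) / (7) = 0.714
Iteration 2:
  u = (3 - (1)·-1.286 - (3)·0.714) / (6) = 0.357
  v = (9 - (-4)·0.500 - (-2)·0.714) / (-7) = -1.775
  w = (5 - (1)·0.500 - (4)·-1.286) / (7) = 1.378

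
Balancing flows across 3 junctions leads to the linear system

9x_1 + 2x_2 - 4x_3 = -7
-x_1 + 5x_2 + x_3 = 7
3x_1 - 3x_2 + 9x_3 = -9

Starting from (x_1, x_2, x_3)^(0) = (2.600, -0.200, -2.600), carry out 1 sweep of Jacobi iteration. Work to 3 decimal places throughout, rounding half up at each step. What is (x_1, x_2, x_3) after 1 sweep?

(-1.889, 2.440, -1.933)

Iteration 1:
  x_1 = (-7 - (2)·-0.200 - (-4)·-2.600) / (9) = -1.889
  x_2 = (7 - (-1)·2.600 - (1)·-2.600) / (5) = 2.440
  x_3 = (-9 - (3)·2.600 - (-3)·-0.200) / (9) = -1.933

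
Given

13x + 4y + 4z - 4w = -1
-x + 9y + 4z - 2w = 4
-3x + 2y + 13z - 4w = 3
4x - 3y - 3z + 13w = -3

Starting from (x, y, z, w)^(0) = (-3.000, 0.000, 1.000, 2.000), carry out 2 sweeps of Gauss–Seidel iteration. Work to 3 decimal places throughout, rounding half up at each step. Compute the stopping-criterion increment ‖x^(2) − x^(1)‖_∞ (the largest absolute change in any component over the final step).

Iteration 1:
  x = (-1 - (4)·0.000 - (4)·1.000 - (-4)·2.000) / (13) = 0.231
  y = (4 - (-1)·0.231 - (4)·1.000 - (-2)·2.000) / (9) = 0.470
  z = (3 - (-3)·0.231 - (2)·0.470 - (-4)·2.000) / (13) = 0.827
  w = (-3 - (4)·0.231 - (-3)·0.470 - (-3)·0.827) / (13) = -0.003
Iteration 2:
  x = (-1 - (4)·0.470 - (4)·0.827 - (-4)·-0.003) / (13) = -0.477
  y = (4 - (-1)·-0.477 - (4)·0.827 - (-2)·-0.003) / (9) = 0.023
  z = (3 - (-3)·-0.477 - (2)·0.023 - (-4)·-0.003) / (13) = 0.116
  w = (-3 - (4)·-0.477 - (-3)·0.023 - (-3)·0.116) / (13) = -0.052
Change: (-0.708, -0.447, -0.711, -0.049) → max |·| = 0.711

0.711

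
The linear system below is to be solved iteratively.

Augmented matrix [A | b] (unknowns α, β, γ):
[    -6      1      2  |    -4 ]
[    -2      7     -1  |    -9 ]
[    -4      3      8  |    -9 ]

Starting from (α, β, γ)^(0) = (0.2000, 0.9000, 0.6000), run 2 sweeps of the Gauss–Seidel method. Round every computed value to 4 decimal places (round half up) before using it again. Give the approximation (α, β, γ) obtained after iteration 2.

Iteration 1:
  α = (-4 - (1)·0.9000 - (2)·0.6000) / (-6) = 1.0167
  β = (-9 - (-2)·1.0167 - (-1)·0.6000) / (7) = -0.9095
  γ = (-9 - (-4)·1.0167 - (3)·-0.9095) / (8) = -0.2756
Iteration 2:
  α = (-4 - (1)·-0.9095 - (2)·-0.2756) / (-6) = 0.4232
  β = (-9 - (-2)·0.4232 - (-1)·-0.2756) / (7) = -1.2042
  γ = (-9 - (-4)·0.4232 - (3)·-1.2042) / (8) = -0.4618

(0.4232, -1.2042, -0.4618)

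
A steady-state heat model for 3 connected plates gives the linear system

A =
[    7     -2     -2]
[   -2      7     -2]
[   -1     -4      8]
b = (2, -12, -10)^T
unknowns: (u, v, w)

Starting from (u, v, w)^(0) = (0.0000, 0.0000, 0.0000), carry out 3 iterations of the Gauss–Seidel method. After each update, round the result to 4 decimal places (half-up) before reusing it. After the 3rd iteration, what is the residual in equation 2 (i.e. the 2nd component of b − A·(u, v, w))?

Iteration 1:
  u = (2 - (-2)·0.0000 - (-2)·0.0000) / (7) = 0.2857
  v = (-12 - (-2)·0.2857 - (-2)·0.0000) / (7) = -1.6327
  w = (-10 - (-1)·0.2857 - (-4)·-1.6327) / (8) = -2.0306
Iteration 2:
  u = (2 - (-2)·-1.6327 - (-2)·-2.0306) / (7) = -0.7609
  v = (-12 - (-2)·-0.7609 - (-2)·-2.0306) / (7) = -2.5119
  w = (-10 - (-1)·-0.7609 - (-4)·-2.5119) / (8) = -2.6011
Iteration 3:
  u = (2 - (-2)·-2.5119 - (-2)·-2.6011) / (7) = -1.1751
  v = (-12 - (-2)·-1.1751 - (-2)·-2.6011) / (7) = -2.7932
  w = (-10 - (-1)·-1.1751 - (-4)·-2.7932) / (8) = -2.7935
Residual b − A·x = (-0.9477, -0.3848, 0.0001)

-0.3848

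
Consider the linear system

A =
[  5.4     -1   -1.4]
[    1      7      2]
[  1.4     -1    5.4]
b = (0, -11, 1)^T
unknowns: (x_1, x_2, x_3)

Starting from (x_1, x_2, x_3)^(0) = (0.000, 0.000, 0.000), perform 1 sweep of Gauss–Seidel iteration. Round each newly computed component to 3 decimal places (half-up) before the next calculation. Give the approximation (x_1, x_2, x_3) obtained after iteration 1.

Iteration 1:
  x_1 = (0 - (-1)·0.000 - (-1.4)·0.000) / (5.4) = 0.000
  x_2 = (-11 - (1)·0.000 - (2)·0.000) / (7) = -1.571
  x_3 = (1 - (1.4)·0.000 - (-1)·-1.571) / (5.4) = -0.106

(0.000, -1.571, -0.106)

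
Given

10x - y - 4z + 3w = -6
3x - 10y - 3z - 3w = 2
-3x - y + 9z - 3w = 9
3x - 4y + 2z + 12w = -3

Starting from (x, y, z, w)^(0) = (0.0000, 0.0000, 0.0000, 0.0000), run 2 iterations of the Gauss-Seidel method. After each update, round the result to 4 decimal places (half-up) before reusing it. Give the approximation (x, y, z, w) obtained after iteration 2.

(-0.2290, -0.3901, 0.7627, -0.4499)

Iteration 1:
  x = (-6 - (-1)·0.0000 - (-4)·0.0000 - (3)·0.0000) / (10) = -0.6000
  y = (2 - (3)·-0.6000 - (-3)·0.0000 - (-3)·0.0000) / (-10) = -0.3800
  z = (9 - (-3)·-0.6000 - (-1)·-0.3800 - (-3)·0.0000) / (9) = 0.7578
  w = (-3 - (3)·-0.6000 - (-4)·-0.3800 - (2)·0.7578) / (12) = -0.3530
Iteration 2:
  x = (-6 - (-1)·-0.3800 - (-4)·0.7578 - (3)·-0.3530) / (10) = -0.2290
  y = (2 - (3)·-0.2290 - (-3)·0.7578 - (-3)·-0.3530) / (-10) = -0.3901
  z = (9 - (-3)·-0.2290 - (-1)·-0.3901 - (-3)·-0.3530) / (9) = 0.7627
  w = (-3 - (3)·-0.2290 - (-4)·-0.3901 - (2)·0.7627) / (12) = -0.4499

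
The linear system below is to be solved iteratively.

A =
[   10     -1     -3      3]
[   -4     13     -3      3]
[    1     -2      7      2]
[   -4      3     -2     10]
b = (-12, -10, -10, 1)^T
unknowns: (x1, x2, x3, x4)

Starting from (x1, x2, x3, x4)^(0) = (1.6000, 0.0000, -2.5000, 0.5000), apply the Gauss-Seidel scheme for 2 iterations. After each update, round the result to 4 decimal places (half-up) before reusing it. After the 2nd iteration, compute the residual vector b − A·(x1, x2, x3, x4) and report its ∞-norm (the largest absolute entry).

Iteration 1:
  x1 = (-12 - (-1)·0.0000 - (-3)·-2.5000 - (3)·0.5000) / (10) = -2.1000
  x2 = (-10 - (-4)·-2.1000 - (-3)·-2.5000 - (3)·0.5000) / (13) = -2.1077
  x3 = (-10 - (1)·-2.1000 - (-2)·-2.1077 - (2)·0.5000) / (7) = -1.8736
  x4 = (1 - (-4)·-2.1000 - (3)·-2.1077 - (-2)·-1.8736) / (10) = -0.4824
Iteration 2:
  x1 = (-12 - (-1)·-2.1077 - (-3)·-1.8736 - (3)·-0.4824) / (10) = -1.8281
  x2 = (-10 - (-4)·-1.8281 - (-3)·-1.8736 - (3)·-0.4824) / (13) = -1.6528
  x3 = (-10 - (1)·-1.8281 - (-2)·-1.6528 - (2)·-0.4824) / (7) = -1.5018
  x4 = (1 - (-4)·-1.8281 - (3)·-1.6528 - (-2)·-1.5018) / (10) = -0.4358
Residual b − A·x = (1.4302, 0.9760, -0.0933, 0.0004); ∞-norm = 1.4302

1.4302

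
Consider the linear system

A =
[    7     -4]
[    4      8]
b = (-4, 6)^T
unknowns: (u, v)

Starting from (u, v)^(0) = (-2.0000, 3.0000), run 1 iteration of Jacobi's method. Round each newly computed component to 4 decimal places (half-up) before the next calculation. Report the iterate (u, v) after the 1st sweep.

Iteration 1:
  u = (-4 - (-4)·3.0000) / (7) = 1.1429
  v = (6 - (4)·-2.0000) / (8) = 1.7500

(1.1429, 1.7500)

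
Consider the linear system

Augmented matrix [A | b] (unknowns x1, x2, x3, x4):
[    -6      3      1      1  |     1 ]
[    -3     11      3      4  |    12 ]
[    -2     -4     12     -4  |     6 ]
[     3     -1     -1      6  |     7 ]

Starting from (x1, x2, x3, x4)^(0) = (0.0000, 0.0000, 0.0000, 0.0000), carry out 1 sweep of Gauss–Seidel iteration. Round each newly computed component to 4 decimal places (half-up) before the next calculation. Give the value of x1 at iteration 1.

Iteration 1:
  x1 = (1 - (3)·0.0000 - (1)·0.0000 - (1)·0.0000) / (-6) = -0.1667
  x2 = (12 - (-3)·-0.1667 - (3)·0.0000 - (4)·0.0000) / (11) = 1.0454
  x3 = (6 - (-2)·-0.1667 - (-4)·1.0454 - (-4)·0.0000) / (12) = 0.8207
  x4 = (7 - (3)·-0.1667 - (-1)·1.0454 - (-1)·0.8207) / (6) = 1.5610

-0.1667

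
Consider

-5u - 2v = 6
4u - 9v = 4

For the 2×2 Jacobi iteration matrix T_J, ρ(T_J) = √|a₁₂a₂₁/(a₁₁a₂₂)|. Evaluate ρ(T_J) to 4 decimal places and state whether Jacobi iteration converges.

a₁₂a₂₁/(a₁₁a₂₂) = (-2)·(4) / ((-5)·(-9)) = -0.177778
ρ = √|-0.177778| = √0.177778 = 0.4216
ρ < 1, so Jacobi converges

0.4216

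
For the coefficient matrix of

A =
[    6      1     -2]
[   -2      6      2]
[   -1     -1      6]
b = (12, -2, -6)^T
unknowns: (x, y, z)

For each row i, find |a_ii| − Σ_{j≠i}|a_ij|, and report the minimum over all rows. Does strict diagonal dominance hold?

2

row 1: |6| − (1+2) = 3
row 2: |6| − (2+2) = 2
row 3: |6| − (1+1) = 4
minimum over rows = 2 → strictly diagonally dominant (convergence guaranteed)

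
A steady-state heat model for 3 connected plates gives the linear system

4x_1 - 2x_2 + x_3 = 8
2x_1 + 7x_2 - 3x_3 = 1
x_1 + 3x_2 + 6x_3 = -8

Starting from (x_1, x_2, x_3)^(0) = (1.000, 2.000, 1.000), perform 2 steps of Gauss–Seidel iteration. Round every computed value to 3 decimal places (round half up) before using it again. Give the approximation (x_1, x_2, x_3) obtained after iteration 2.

Iteration 1:
  x_1 = (8 - (-2)·2.000 - (1)·1.000) / (4) = 2.750
  x_2 = (1 - (2)·2.750 - (-3)·1.000) / (7) = -0.214
  x_3 = (-8 - (1)·2.750 - (3)·-0.214) / (6) = -1.685
Iteration 2:
  x_1 = (8 - (-2)·-0.214 - (1)·-1.685) / (4) = 2.314
  x_2 = (1 - (2)·2.314 - (-3)·-1.685) / (7) = -1.240
  x_3 = (-8 - (1)·2.314 - (3)·-1.240) / (6) = -1.099

(2.314, -1.240, -1.099)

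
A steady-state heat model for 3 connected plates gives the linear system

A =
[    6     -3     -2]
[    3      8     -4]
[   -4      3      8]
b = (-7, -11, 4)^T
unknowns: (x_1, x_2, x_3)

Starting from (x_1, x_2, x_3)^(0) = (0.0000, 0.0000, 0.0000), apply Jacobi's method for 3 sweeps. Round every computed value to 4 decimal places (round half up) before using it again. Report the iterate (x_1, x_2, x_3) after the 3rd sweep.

(-1.3663, -0.5260, -0.0859)

Iteration 1:
  x_1 = (-7 - (-3)·0.0000 - (-2)·0.0000) / (6) = -1.1667
  x_2 = (-11 - (3)·0.0000 - (-4)·0.0000) / (8) = -1.3750
  x_3 = (4 - (-4)·0.0000 - (3)·0.0000) / (8) = 0.5000
Iteration 2:
  x_1 = (-7 - (-3)·-1.3750 - (-2)·0.5000) / (6) = -1.6875
  x_2 = (-11 - (3)·-1.1667 - (-4)·0.5000) / (8) = -0.6875
  x_3 = (4 - (-4)·-1.1667 - (3)·-1.3750) / (8) = 0.4323
Iteration 3:
  x_1 = (-7 - (-3)·-0.6875 - (-2)·0.4323) / (6) = -1.3663
  x_2 = (-11 - (3)·-1.6875 - (-4)·0.4323) / (8) = -0.5260
  x_3 = (4 - (-4)·-1.6875 - (3)·-0.6875) / (8) = -0.0859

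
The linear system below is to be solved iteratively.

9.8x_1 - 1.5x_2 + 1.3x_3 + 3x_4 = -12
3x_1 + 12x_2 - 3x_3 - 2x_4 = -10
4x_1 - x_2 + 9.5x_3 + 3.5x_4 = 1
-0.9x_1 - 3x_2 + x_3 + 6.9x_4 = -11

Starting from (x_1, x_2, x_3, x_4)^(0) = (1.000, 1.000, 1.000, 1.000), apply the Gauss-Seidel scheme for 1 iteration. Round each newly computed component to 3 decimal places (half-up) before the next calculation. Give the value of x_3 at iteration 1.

0.369

Iteration 1:
  x_1 = (-12 - (-1.5)·1.000 - (1.3)·1.000 - (3)·1.000) / (9.8) = -1.510
  x_2 = (-10 - (3)·-1.510 - (-3)·1.000 - (-2)·1.000) / (12) = -0.039
  x_3 = (1 - (4)·-1.510 - (-1)·-0.039 - (3.5)·1.000) / (9.5) = 0.369
  x_4 = (-11 - (-0.9)·-1.510 - (-3)·-0.039 - (1)·0.369) / (6.9) = -1.862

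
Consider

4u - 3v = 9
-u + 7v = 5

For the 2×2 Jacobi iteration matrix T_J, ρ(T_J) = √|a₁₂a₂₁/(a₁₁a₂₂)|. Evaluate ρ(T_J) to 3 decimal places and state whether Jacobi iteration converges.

0.327

a₁₂a₂₁/(a₁₁a₂₂) = (-3)·(-1) / ((4)·(7)) = 0.107143
ρ = √|0.107143| = √0.107143 = 0.327
ρ < 1, so Jacobi converges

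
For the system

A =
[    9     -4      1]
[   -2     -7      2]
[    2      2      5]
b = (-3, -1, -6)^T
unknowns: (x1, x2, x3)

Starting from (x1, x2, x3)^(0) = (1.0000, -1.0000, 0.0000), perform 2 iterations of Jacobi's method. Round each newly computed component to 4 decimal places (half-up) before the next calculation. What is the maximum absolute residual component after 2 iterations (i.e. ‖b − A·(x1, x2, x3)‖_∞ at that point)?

Iteration 1:
  x1 = (-3 - (-4)·-1.0000 - (1)·0.0000) / (9) = -0.7778
  x2 = (-1 - (-2)·1.0000 - (2)·0.0000) / (-7) = -0.1429
  x3 = (-6 - (2)·1.0000 - (2)·-1.0000) / (5) = -1.2000
Iteration 2:
  x1 = (-3 - (-4)·-0.1429 - (1)·-1.2000) / (9) = -0.2635
  x2 = (-1 - (-2)·-0.7778 - (2)·-1.2000) / (-7) = 0.0222
  x3 = (-6 - (2)·-0.7778 - (2)·-0.1429) / (5) = -0.8317
Residual b − A·x = (0.2920, 0.2918, -1.3589); ∞-norm = 1.3589

1.3589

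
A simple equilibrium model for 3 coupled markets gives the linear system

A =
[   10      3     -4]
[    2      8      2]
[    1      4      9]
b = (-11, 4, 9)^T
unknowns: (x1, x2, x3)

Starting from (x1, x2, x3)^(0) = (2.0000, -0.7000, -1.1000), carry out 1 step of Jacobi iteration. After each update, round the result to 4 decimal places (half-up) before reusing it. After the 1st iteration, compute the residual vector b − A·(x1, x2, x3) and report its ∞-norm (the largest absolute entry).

Iteration 1:
  x1 = (-11 - (3)·-0.7000 - (-4)·-1.1000) / (10) = -1.3300
  x2 = (4 - (2)·2.0000 - (2)·-1.1000) / (8) = 0.2750
  x3 = (9 - (1)·2.0000 - (4)·-0.7000) / (9) = 1.0889
Residual b − A·x = (5.8306, 2.2822, -0.5701); ∞-norm = 5.8306

5.8306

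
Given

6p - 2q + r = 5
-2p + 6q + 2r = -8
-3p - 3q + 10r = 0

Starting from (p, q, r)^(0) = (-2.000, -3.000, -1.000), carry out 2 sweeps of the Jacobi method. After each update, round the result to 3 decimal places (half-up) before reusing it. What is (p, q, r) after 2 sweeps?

(0.528, -0.833, -0.500)

Iteration 1:
  p = (5 - (-2)·-3.000 - (1)·-1.000) / (6) = 0.000
  q = (-8 - (-2)·-2.000 - (2)·-1.000) / (6) = -1.667
  r = (0 - (-3)·-2.000 - (-3)·-3.000) / (10) = -1.500
Iteration 2:
  p = (5 - (-2)·-1.667 - (1)·-1.500) / (6) = 0.528
  q = (-8 - (-2)·0.000 - (2)·-1.500) / (6) = -0.833
  r = (0 - (-3)·0.000 - (-3)·-1.667) / (10) = -0.500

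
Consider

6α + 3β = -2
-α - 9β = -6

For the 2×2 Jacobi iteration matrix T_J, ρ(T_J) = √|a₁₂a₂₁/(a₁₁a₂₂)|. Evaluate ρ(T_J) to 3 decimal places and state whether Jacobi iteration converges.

0.236

a₁₂a₂₁/(a₁₁a₂₂) = (3)·(-1) / ((6)·(-9)) = 0.055556
ρ = √|0.055556| = √0.055556 = 0.236
ρ < 1, so Jacobi converges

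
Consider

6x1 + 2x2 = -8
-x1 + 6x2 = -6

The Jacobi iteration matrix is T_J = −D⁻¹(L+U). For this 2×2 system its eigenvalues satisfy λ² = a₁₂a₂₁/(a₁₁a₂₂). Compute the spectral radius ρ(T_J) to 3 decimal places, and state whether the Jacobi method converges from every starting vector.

0.236

a₁₂a₂₁/(a₁₁a₂₂) = (2)·(-1) / ((6)·(6)) = -0.055556
ρ = √|-0.055556| = √0.055556 = 0.236
ρ < 1, so Jacobi converges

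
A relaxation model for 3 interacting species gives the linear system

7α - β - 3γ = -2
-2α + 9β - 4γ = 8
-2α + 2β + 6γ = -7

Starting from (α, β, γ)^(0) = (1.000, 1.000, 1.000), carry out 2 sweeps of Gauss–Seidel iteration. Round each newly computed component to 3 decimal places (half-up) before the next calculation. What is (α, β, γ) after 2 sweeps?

Iteration 1:
  α = (-2 - (-1)·1.000 - (-3)·1.000) / (7) = 0.286
  β = (8 - (-2)·0.286 - (-4)·1.000) / (9) = 1.397
  γ = (-7 - (-2)·0.286 - (2)·1.397) / (6) = -1.537
Iteration 2:
  α = (-2 - (-1)·1.397 - (-3)·-1.537) / (7) = -0.745
  β = (8 - (-2)·-0.745 - (-4)·-1.537) / (9) = 0.040
  γ = (-7 - (-2)·-0.745 - (2)·0.040) / (6) = -1.428

(-0.745, 0.040, -1.428)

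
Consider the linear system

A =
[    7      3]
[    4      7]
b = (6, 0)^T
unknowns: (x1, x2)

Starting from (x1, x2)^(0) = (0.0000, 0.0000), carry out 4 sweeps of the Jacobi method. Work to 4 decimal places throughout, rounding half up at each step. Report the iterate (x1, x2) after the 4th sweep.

Iteration 1:
  x1 = (6 - (3)·0.0000) / (7) = 0.8571
  x2 = (0 - (4)·0.0000) / (7) = 0.0000
Iteration 2:
  x1 = (6 - (3)·0.0000) / (7) = 0.8571
  x2 = (0 - (4)·0.8571) / (7) = -0.4898
Iteration 3:
  x1 = (6 - (3)·-0.4898) / (7) = 1.0671
  x2 = (0 - (4)·0.8571) / (7) = -0.4898
Iteration 4:
  x1 = (6 - (3)·-0.4898) / (7) = 1.0671
  x2 = (0 - (4)·1.0671) / (7) = -0.6098

(1.0671, -0.6098)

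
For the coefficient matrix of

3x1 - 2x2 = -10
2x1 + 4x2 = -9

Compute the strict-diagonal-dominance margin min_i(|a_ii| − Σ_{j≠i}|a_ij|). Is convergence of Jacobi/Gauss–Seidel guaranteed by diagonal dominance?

row 1: |3| − (2) = 1
row 2: |4| − (2) = 2
minimum over rows = 1 → strictly diagonally dominant (convergence guaranteed)

1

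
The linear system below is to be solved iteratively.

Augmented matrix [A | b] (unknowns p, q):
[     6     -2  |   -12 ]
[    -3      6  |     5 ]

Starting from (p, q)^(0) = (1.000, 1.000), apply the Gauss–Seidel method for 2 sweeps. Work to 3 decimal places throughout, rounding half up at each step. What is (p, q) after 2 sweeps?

Iteration 1:
  p = (-12 - (-2)·1.000) / (6) = -1.667
  q = (5 - (-3)·-1.667) / (6) = 0.000
Iteration 2:
  p = (-12 - (-2)·0.000) / (6) = -2.000
  q = (5 - (-3)·-2.000) / (6) = -0.167

(-2.000, -0.167)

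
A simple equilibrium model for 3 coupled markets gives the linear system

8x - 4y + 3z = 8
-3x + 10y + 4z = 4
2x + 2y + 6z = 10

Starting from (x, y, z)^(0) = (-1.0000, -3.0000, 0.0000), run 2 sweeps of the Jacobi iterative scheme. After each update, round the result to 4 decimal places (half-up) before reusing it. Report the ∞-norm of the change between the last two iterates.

1.2000

Iteration 1:
  x = (8 - (-4)·-3.0000 - (3)·0.0000) / (8) = -0.5000
  y = (4 - (-3)·-1.0000 - (4)·0.0000) / (10) = 0.1000
  z = (10 - (2)·-1.0000 - (2)·-3.0000) / (6) = 3.0000
Iteration 2:
  x = (8 - (-4)·0.1000 - (3)·3.0000) / (8) = -0.0750
  y = (4 - (-3)·-0.5000 - (4)·3.0000) / (10) = -0.9500
  z = (10 - (2)·-0.5000 - (2)·0.1000) / (6) = 1.8000
Change: (0.4250, -1.0500, -1.2000) → max |·| = 1.2000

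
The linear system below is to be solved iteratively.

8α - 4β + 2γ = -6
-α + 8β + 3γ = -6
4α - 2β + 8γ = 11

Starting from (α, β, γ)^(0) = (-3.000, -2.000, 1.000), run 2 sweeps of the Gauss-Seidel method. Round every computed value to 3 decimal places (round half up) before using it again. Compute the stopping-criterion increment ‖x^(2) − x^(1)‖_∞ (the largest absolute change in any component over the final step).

Iteration 1:
  α = (-6 - (-4)·-2.000 - (2)·1.000) / (8) = -2.000
  β = (-6 - (-1)·-2.000 - (3)·1.000) / (8) = -1.375
  γ = (11 - (4)·-2.000 - (-2)·-1.375) / (8) = 2.031
Iteration 2:
  α = (-6 - (-4)·-1.375 - (2)·2.031) / (8) = -1.945
  β = (-6 - (-1)·-1.945 - (3)·2.031) / (8) = -1.755
  γ = (11 - (4)·-1.945 - (-2)·-1.755) / (8) = 1.909
Change: (0.055, -0.380, -0.122) → max |·| = 0.380

0.380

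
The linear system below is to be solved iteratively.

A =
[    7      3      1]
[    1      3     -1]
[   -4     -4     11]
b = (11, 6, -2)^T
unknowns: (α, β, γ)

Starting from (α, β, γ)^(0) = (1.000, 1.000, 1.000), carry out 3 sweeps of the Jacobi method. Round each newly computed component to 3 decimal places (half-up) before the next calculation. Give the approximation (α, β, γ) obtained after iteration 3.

(0.650, 2.091, 0.721)

Iteration 1:
  α = (11 - (3)·1.000 - (1)·1.000) / (7) = 1.000
  β = (6 - (1)·1.000 - (-1)·1.000) / (3) = 2.000
  γ = (-2 - (-4)·1.000 - (-4)·1.000) / (11) = 0.545
Iteration 2:
  α = (11 - (3)·2.000 - (1)·0.545) / (7) = 0.636
  β = (6 - (1)·1.000 - (-1)·0.545) / (3) = 1.848
  γ = (-2 - (-4)·1.000 - (-4)·2.000) / (11) = 0.909
Iteration 3:
  α = (11 - (3)·1.848 - (1)·0.909) / (7) = 0.650
  β = (6 - (1)·0.636 - (-1)·0.909) / (3) = 2.091
  γ = (-2 - (-4)·0.636 - (-4)·1.848) / (11) = 0.721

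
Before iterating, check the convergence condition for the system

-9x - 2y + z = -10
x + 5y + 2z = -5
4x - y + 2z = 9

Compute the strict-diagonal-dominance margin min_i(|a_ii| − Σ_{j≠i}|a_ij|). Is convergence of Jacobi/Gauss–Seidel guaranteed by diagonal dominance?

row 1: |-9| − (2+1) = 6
row 2: |5| − (1+2) = 2
row 3: |2| − (4+1) = -3
minimum over rows = -3 → not strictly diagonally dominant

-3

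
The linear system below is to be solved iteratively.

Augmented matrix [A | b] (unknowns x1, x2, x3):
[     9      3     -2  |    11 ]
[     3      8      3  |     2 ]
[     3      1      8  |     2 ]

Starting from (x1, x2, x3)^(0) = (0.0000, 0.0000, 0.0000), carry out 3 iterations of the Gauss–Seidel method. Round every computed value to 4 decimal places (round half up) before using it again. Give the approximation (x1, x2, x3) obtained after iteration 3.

(1.2280, -0.1354, -0.1936)

Iteration 1:
  x1 = (11 - (3)·0.0000 - (-2)·0.0000) / (9) = 1.2222
  x2 = (2 - (3)·1.2222 - (3)·0.0000) / (8) = -0.2083
  x3 = (2 - (3)·1.2222 - (1)·-0.2083) / (8) = -0.1823
Iteration 2:
  x1 = (11 - (3)·-0.2083 - (-2)·-0.1823) / (9) = 1.2511
  x2 = (2 - (3)·1.2511 - (3)·-0.1823) / (8) = -0.1508
  x3 = (2 - (3)·1.2511 - (1)·-0.1508) / (8) = -0.2003
Iteration 3:
  x1 = (11 - (3)·-0.1508 - (-2)·-0.2003) / (9) = 1.2280
  x2 = (2 - (3)·1.2280 - (3)·-0.2003) / (8) = -0.1354
  x3 = (2 - (3)·1.2280 - (1)·-0.1354) / (8) = -0.1936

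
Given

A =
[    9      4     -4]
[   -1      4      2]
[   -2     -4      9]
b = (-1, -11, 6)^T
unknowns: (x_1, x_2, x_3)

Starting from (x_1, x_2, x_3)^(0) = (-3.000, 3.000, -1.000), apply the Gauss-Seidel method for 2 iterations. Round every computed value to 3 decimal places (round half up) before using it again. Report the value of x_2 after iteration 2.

-2.101

Iteration 1:
  x_1 = (-1 - (4)·3.000 - (-4)·-1.000) / (9) = -1.889
  x_2 = (-11 - (-1)·-1.889 - (2)·-1.000) / (4) = -2.722
  x_3 = (6 - (-2)·-1.889 - (-4)·-2.722) / (9) = -0.963
Iteration 2:
  x_1 = (-1 - (4)·-2.722 - (-4)·-0.963) / (9) = 0.671
  x_2 = (-11 - (-1)·0.671 - (2)·-0.963) / (4) = -2.101
  x_3 = (6 - (-2)·0.671 - (-4)·-2.101) / (9) = -0.118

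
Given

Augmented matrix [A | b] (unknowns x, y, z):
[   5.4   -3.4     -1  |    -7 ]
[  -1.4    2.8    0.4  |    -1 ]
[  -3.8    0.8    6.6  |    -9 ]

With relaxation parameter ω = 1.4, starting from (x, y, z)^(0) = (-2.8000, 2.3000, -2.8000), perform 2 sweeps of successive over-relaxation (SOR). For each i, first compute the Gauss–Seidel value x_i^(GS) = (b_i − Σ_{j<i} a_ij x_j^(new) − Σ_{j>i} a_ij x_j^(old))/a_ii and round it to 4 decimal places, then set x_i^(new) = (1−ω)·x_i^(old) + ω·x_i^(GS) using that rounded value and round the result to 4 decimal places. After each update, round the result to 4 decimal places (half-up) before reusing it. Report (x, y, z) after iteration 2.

(-2.4999, -2.0306, -3.4890)

Iteration 1:
  x: GS value = (-7 - (-3.4)·2.3000 - (-1)·-2.8000) / (5.4) = -0.3667;  x ← (1−ω)·-2.8000 + ω·-0.3667 = 0.6066
  y: GS value = (-1 - (-1.4)·0.6066 - (0.4)·-2.8000) / (2.8) = 0.3462;  y ← (1−ω)·2.3000 + ω·0.3462 = -0.4353
  z: GS value = (-9 - (-3.8)·0.6066 - (0.8)·-0.4353) / (6.6) = -0.9616;  z ← (1−ω)·-2.8000 + ω·-0.9616 = -0.2262
Iteration 2:
  x: GS value = (-7 - (-3.4)·-0.4353 - (-1)·-0.2262) / (5.4) = -1.6123;  x ← (1−ω)·0.6066 + ω·-1.6123 = -2.4999
  y: GS value = (-1 - (-1.4)·-2.4999 - (0.4)·-0.2262) / (2.8) = -1.5748;  y ← (1−ω)·-0.4353 + ω·-1.5748 = -2.0306
  z: GS value = (-9 - (-3.8)·-2.4999 - (0.8)·-2.0306) / (6.6) = -2.5568;  z ← (1−ω)·-0.2262 + ω·-2.5568 = -3.4890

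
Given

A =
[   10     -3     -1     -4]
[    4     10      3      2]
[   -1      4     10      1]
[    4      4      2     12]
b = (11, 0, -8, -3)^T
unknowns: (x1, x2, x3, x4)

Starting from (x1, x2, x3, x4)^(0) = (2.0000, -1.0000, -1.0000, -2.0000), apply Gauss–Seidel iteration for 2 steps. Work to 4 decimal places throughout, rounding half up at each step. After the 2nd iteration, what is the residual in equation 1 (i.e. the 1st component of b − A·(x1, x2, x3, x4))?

-2.9259

Iteration 1:
  x1 = (11 - (-3)·-1.0000 - (-1)·-1.0000 - (-4)·-2.0000) / (10) = -0.1000
  x2 = (0 - (4)·-0.1000 - (3)·-1.0000 - (2)·-2.0000) / (10) = 0.7400
  x3 = (-8 - (-1)·-0.1000 - (4)·0.7400 - (1)·-2.0000) / (10) = -0.9060
  x4 = (-3 - (4)·-0.1000 - (4)·0.7400 - (2)·-0.9060) / (12) = -0.3123
Iteration 2:
  x1 = (11 - (-3)·0.7400 - (-1)·-0.9060 - (-4)·-0.3123) / (10) = 1.1065
  x2 = (0 - (4)·1.1065 - (3)·-0.9060 - (2)·-0.3123) / (10) = -0.1083
  x3 = (-8 - (-1)·1.1065 - (4)·-0.1083 - (1)·-0.3123) / (10) = -0.6148
  x4 = (-3 - (4)·1.1065 - (4)·-0.1083 - (2)·-0.6148) / (12) = -0.4803
Residual b − A·x = (-2.9259, -0.5380, 0.1680, 0.0004)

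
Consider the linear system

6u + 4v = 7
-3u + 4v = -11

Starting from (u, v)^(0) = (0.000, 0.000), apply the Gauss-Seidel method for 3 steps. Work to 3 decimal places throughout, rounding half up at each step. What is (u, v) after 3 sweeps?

(1.791, -1.407)

Iteration 1:
  u = (7 - (4)·0.000) / (6) = 1.167
  v = (-11 - (-3)·1.167) / (4) = -1.875
Iteration 2:
  u = (7 - (4)·-1.875) / (6) = 2.417
  v = (-11 - (-3)·2.417) / (4) = -0.937
Iteration 3:
  u = (7 - (4)·-0.937) / (6) = 1.791
  v = (-11 - (-3)·1.791) / (4) = -1.407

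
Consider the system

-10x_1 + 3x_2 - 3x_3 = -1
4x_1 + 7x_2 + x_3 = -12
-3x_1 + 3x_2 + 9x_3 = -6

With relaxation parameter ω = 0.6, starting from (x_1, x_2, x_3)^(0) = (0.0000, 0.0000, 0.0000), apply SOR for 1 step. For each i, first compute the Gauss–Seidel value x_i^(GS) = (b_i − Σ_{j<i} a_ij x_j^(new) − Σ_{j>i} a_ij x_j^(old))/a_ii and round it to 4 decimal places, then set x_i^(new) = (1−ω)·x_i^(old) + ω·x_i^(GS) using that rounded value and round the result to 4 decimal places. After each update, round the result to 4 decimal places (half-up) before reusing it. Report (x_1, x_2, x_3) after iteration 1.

(0.0600, -1.0492, -0.1781)

Iteration 1:
  x_1: GS value = (-1 - (3)·0.0000 - (-3)·0.0000) / (-10) = 0.1000;  x_1 ← (1−ω)·0.0000 + ω·0.1000 = 0.0600
  x_2: GS value = (-12 - (4)·0.0600 - (1)·0.0000) / (7) = -1.7486;  x_2 ← (1−ω)·0.0000 + ω·-1.7486 = -1.0492
  x_3: GS value = (-6 - (-3)·0.0600 - (3)·-1.0492) / (9) = -0.2969;  x_3 ← (1−ω)·0.0000 + ω·-0.2969 = -0.1781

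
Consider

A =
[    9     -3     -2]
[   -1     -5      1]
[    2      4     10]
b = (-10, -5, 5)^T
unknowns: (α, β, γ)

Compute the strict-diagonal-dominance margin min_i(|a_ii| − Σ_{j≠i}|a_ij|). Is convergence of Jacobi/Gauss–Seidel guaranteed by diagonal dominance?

3

row 1: |9| − (3+2) = 4
row 2: |-5| − (1+1) = 3
row 3: |10| − (2+4) = 4
minimum over rows = 3 → strictly diagonally dominant (convergence guaranteed)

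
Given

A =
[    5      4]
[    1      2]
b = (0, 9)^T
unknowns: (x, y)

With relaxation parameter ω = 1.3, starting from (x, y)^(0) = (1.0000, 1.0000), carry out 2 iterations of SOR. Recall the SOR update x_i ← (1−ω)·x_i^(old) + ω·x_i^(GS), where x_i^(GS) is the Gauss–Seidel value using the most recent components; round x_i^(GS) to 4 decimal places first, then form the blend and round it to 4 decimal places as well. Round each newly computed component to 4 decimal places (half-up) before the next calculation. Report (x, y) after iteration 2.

Iteration 1:
  x: GS value = (0 - (4)·1.0000) / (5) = -0.8000;  x ← (1−ω)·1.0000 + ω·-0.8000 = -1.3400
  y: GS value = (9 - (1)·-1.3400) / (2) = 5.1700;  y ← (1−ω)·1.0000 + ω·5.1700 = 6.4210
Iteration 2:
  x: GS value = (0 - (4)·6.4210) / (5) = -5.1368;  x ← (1−ω)·-1.3400 + ω·-5.1368 = -6.2758
  y: GS value = (9 - (1)·-6.2758) / (2) = 7.6379;  y ← (1−ω)·6.4210 + ω·7.6379 = 8.0030

(-6.2758, 8.0030)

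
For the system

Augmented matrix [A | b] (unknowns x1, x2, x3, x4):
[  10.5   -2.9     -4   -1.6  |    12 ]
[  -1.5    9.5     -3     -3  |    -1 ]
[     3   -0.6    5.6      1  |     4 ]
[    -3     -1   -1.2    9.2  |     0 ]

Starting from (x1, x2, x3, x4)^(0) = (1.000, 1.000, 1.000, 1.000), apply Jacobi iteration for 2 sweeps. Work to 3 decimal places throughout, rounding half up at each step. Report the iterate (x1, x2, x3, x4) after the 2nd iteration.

Iteration 1:
  x1 = (12 - (-2.9)·1.000 - (-4)·1.000 - (-1.6)·1.000) / (10.5) = 1.952
  x2 = (-1 - (-1.5)·1.000 - (-3)·1.000 - (-3)·1.000) / (9.5) = 0.684
  x3 = (4 - (3)·1.000 - (-0.6)·1.000 - (1)·1.000) / (5.6) = 0.107
  x4 = (0 - (-3)·1.000 - (-1)·1.000 - (-1.2)·1.000) / (9.2) = 0.565
Iteration 2:
  x1 = (12 - (-2.9)·0.684 - (-4)·0.107 - (-1.6)·0.565) / (10.5) = 1.459
  x2 = (-1 - (-1.5)·1.952 - (-3)·0.107 - (-3)·0.565) / (9.5) = 0.415
  x3 = (4 - (3)·1.952 - (-0.6)·0.684 - (1)·0.565) / (5.6) = -0.359
  x4 = (0 - (-3)·1.952 - (-1)·0.684 - (-1.2)·0.107) / (9.2) = 0.725

(1.459, 0.415, -0.359, 0.725)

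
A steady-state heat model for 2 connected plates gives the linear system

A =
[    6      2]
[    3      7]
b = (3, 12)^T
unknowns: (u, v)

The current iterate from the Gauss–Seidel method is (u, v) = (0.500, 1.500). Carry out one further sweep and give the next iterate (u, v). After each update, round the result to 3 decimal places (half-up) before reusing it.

One sweep:
  u = (3 - (2)·1.500) / (6) = 0.000
  v = (12 - (3)·0.000) / (7) = 1.714

(0.000, 1.714)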